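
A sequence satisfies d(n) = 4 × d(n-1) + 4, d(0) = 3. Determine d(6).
Computing step by step:
d(0) = 3
d(1) = 4 × 3 + 4 = 16
d(2) = 4 × 16 + 4 = 68
d(3) = 4 × 68 + 4 = 276
d(4) = 4 × 276 + 4 = 1108
d(5) = 4 × 1108 + 4 = 4436
d(6) = 4 × 4436 + 4 = 17748

17748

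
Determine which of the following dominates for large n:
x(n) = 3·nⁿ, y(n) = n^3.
Comparing growth rates:
Growth-rate hierarchy: log n ≺ any polynomial ≺ any exponential cⁿ (c>1) ≺ n! ≺ nⁿ.
super-exponential nⁿ dominates polynomial degree 3 asymptotically.

x(n) grows faster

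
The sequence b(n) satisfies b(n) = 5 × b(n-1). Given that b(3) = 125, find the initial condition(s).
In general b(n) = 5ⁿ · b(0). At n = 3: b(0) = b(3) / 5^3 = 125 / 125 = 1.

b(0) = 1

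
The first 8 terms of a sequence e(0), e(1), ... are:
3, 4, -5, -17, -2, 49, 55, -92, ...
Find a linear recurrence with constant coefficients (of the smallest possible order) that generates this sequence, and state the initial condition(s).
Look for the lowest-order linear relation among consecutive terms.
Observation: e(n) - 1·e(n-1) - (-3)·e(n-2) = 0 holds for the shown terms, and no order-1 relation e(n) = α·e(n-1) + β fits.
Check at n=3: 1·-5 + (-3)·4 = -17. ✓

e(n) = e(n-1) - 3e(n-2), e(0) = 3, e(1) = 4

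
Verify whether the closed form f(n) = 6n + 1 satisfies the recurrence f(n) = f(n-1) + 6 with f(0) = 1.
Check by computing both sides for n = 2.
From the recurrence with f(0) = 1:
  f(0) = 1, f(1) = 7, f(2) = 13
  so the recurrence gives f(2) = 13.
From the proposed closed form f(n) = 6n + 1:
  f(2) = 13.
Both sides give 13 at n = 2, and the initial condition(s) match, so the closed form is consistent.

Yes, the closed form is correct.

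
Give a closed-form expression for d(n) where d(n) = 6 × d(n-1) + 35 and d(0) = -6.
Recurrence: d(n) = 6 × d(n-1) + 35, initial: d(0) = -6.
Try d(n) = A·6ⁿ + C. Substituting: A·6ⁿ + C = 6(A·6ⁿ⁻¹ + C) + 35 = A·6ⁿ + 6C + 35, so C = 6C + 35, giving C = -7. Then d(0) = A - 7 = -6 gives A = 1.

d(n) = 6ⁿ - 7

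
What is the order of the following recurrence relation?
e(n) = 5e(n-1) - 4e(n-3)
The order is the largest lag k for which e(n-k) appears. Here the deepest term is e(n-3), so the order is 3.

Order 3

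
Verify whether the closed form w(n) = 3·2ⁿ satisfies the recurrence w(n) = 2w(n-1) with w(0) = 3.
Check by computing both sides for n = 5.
From the recurrence with w(0) = 3:
  w(0) = 3, w(1) = 6, w(2) = 12, w(3) = 24, w(4) = 48, w(5) = 96
  so the recurrence gives w(5) = 96.
From the proposed closed form w(n) = 3·2ⁿ:
  w(5) = 96.
Both sides give 96 at n = 5, and the initial condition(s) match, so the closed form is consistent.

Yes, the closed form is correct.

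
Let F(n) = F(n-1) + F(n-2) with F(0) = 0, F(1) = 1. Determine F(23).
Computing the sequence terms:
0, 1, 1, 2, 3, 5, 8, 13, 21, 34, 55, 89, 144, 233, 377, 610, 987, 1597, 2584, 4181, 6765, 10946, 17711, 28657

28657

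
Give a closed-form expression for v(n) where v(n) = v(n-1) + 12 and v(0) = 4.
Recurrence: v(n) = v(n-1) + 12, initial: v(0) = 4.
Each step adds 12, so v(n) = v(0) + 12n = 12n + 4.

v(n) = 12n + 4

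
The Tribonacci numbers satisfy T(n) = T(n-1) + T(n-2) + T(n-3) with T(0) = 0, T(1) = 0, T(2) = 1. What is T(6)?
Computing the sequence terms:
0, 0, 1, 1, 2, 4, 7

7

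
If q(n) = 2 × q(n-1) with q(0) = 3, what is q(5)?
Computing step by step:
q(0) = 3
q(1) = 2 × 3 = 6
q(2) = 2 × 6 = 12
q(3) = 2 × 12 = 24
q(4) = 2 × 24 = 48
q(5) = 2 × 48 = 96

96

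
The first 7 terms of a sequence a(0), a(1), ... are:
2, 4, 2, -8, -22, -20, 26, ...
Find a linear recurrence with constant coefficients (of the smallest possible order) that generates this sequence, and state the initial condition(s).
Look for the lowest-order linear relation among consecutive terms.
Observation: a(n) - 2·a(n-1) - (-3)·a(n-2) = 0 holds for the shown terms, and no order-1 relation a(n) = α·a(n-1) + β fits.
Check at n=3: 2·2 + (-3)·4 = -8. ✓

a(n) = 2a(n-1) - 3a(n-2), a(0) = 2, a(1) = 4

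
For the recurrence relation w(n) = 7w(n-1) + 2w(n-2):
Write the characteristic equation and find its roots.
Substitute w(n) = rⁿ and divide through by rⁿ⁻²: r² - 7r - 2 = 0
Discriminant: 7² + 4·2 = 57, not a perfect square, so by the quadratic formula r = (7 ± √57)/2.
General solution: w(n) = A·r₁ⁿ + B·r₂ⁿ where r₁,r₂ = (7 ± √57)/2

Characteristic: r² - 7r - 2 = 0, Roots: r = (7 ± √57)/2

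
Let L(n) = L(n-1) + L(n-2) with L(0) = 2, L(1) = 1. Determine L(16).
Computing the sequence terms:
2, 1, 3, 4, 7, 11, 18, 29, 47, 76, 123, 199, 322, 521, 843, 1364, 2207

2207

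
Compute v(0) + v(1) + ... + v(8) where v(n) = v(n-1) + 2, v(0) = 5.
Computing the sequence terms: 5, 7, 9, 11, 13, 15, 17, 19, 21
Adding these values together:

117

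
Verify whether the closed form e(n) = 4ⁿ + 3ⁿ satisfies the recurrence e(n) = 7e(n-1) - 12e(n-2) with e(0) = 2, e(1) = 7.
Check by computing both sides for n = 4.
From the recurrence with e(0) = 2, e(1) = 7:
  e(0) = 2, e(1) = 7, e(2) = 25, e(3) = 91, e(4) = 337
  so the recurrence gives e(4) = 337.
From the proposed closed form e(n) = 4ⁿ + 3ⁿ:
  e(4) = 337.
Both sides give 337 at n = 4, and the initial condition(s) match, so the closed form is consistent.

Yes, the closed form is correct.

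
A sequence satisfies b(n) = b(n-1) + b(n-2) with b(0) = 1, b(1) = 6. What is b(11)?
Computing the sequence terms:
1, 6, 7, 13, 20, 33, 53, 86, 139, 225, 364, 589

589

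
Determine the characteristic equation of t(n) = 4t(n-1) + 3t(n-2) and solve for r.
Substitute t(n) = rⁿ and divide through by rⁿ⁻²: r² - 4r - 3 = 0
Discriminant: 4² + 4·3 = 28, not a perfect square, so by the quadratic formula r = (4 ± √28)/2.
General solution: t(n) = A·r₁ⁿ + B·r₂ⁿ where r₁,r₂ = (4 ± √28)/2

Characteristic: r² - 4r - 3 = 0, Roots: r = (4 ± √28)/2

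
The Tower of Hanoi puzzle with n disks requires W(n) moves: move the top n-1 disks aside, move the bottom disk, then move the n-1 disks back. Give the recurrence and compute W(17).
Moving n disks = move the top n-1 disks aside (W(n-1) moves) + move the largest disk (1 move) + move the n-1 disks back on top (W(n-1) moves), so W(n) = 2W(n-1) + 1, with W(1) = 1 (a single disk takes one move).
First terms: 1, 3, 7, 15, 31, 63, … — each is one less than a power of 2. Indeed W(n) + 1 = 2(W(n-1) + 1) with W(1) + 1 = 2, so W(n) + 1 = 2ⁿ and W(n) = 2ⁿ - 1.
Hence W(17) = 2^17 - 1 = 131072 - 1 = 131071.

W(n) = 2W(n-1) + 1, W(1) = 1; W(17) = 131071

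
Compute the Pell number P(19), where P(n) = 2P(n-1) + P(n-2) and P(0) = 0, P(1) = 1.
Computing the sequence terms:
0, 1, 2, 5, 12, 29, 70, 169, 408, 985, 2378, 5741, 13860, 33461, 80782, 195025, 470832, 1136689, 2744210, 6625109

6625109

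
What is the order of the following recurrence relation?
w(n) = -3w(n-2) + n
The order is the largest lag k for which w(n-k) appears. Here the deepest term is w(n-2) (the n term is non-homogeneous and does not affect the order), so the order is 2.

Order 2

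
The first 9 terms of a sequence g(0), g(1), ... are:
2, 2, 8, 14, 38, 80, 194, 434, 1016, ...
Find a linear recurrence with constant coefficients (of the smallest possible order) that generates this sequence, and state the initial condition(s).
Look for the lowest-order linear relation among consecutive terms.
Observation: g(n) - 1·g(n-1) - (3)·g(n-2) = 0 holds for the shown terms, and no order-1 relation g(n) = α·g(n-1) + β fits.
Check at n=3: 1·8 + (3)·2 = 14. ✓

g(n) = g(n-1) + 3g(n-2), g(0) = 2, g(1) = 2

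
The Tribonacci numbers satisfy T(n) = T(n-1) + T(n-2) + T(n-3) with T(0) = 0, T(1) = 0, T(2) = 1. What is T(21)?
Computing the sequence terms:
0, 0, 1, 1, 2, 4, 7, 13, 24, 44, 81, 149, 274, 504, 927, 1705, 3136, 5768, 10609, 19513, 35890, 66012

66012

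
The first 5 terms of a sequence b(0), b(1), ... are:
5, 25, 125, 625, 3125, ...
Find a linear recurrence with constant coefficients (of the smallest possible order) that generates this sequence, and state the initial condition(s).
Look for the lowest-order linear relation among consecutive terms.
Observation: each term is 5× the previous.
Check at n=2: 5·25 = 125. ✓

b(n) = 5 × b(n-1), b(0) = 5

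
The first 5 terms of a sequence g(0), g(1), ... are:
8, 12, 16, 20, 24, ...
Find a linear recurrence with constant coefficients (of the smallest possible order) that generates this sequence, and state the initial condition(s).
Look for the lowest-order linear relation among consecutive terms.
Observation: consecutive differences are constant (= 4).
Check at n=2: 1·12 + 4 = 16. ✓

g(n) = g(n-1) + 4, g(0) = 8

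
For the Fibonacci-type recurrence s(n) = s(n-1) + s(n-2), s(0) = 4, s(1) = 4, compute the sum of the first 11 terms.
Computing the sequence terms: 4, 4, 8, 12, 20, 32, 52, 84, 136, 220, 356
Adding these values together:

928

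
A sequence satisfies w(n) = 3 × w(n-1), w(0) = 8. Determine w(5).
Computing step by step:
w(0) = 8
w(1) = 3 × 8 = 24
w(2) = 3 × 24 = 72
w(3) = 3 × 72 = 216
w(4) = 3 × 216 = 648
w(5) = 3 × 648 = 1944

1944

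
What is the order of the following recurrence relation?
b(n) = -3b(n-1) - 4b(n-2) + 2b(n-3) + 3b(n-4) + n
The order is the largest lag k for which b(n-k) appears. Here the deepest term is b(n-4) (the n term is non-homogeneous and does not affect the order), so the order is 4.

Order 4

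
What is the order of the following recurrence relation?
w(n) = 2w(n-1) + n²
The order is the largest lag k for which w(n-k) appears. Here the deepest term is w(n-1) (the n² term is non-homogeneous and does not affect the order), so the order is 1.

Order 1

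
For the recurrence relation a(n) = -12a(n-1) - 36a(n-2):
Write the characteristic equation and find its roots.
Substitute a(n) = rⁿ and divide through by rⁿ⁻²: r² + 12r + 36 = 0
Factor: (r + 6)² = 0, so r = -6 (double root).
General solution: a(n) = (A + Bn)·(-6)ⁿ

Characteristic: r² + 12r + 36 = 0, Roots: r = -6 (double root)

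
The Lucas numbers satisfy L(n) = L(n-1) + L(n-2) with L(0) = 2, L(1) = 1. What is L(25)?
Computing the sequence terms:
2, 1, 3, 4, 7, 11, 18, 29, 47, 76, 123, 199, 322, 521, 843, 1364, 2207, 3571, 5778, 9349, 15127, 24476, 39603, 64079, 103682, 167761

167761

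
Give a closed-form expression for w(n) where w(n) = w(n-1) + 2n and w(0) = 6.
Recurrence: w(n) = w(n-1) + 2n, initial: w(0) = 6.
Telescoping: w(n) = w(0) + 2·Σᵢ₌₁ⁿ i = 6 + 2·n(n+1)/2.

w(n) = 2·n(n+1)/2 + 6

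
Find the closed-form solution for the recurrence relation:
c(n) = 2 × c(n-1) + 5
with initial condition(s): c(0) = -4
Recurrence: c(n) = 2 × c(n-1) + 5, initial: c(0) = -4.
Try c(n) = A·2ⁿ + C. Substituting: A·2ⁿ + C = 2(A·2ⁿ⁻¹ + C) + 5 = A·2ⁿ + 2C + 5, so C = 2C + 5, giving C = -5. Then c(0) = A - 5 = -4 gives A = 1.

c(n) = 2ⁿ - 5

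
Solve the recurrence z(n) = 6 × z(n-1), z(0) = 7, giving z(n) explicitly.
Recurrence: z(n) = 6 × z(n-1), initial: z(0) = 7.
Each term is 6 times the previous, so this is geometric with ratio 6. After n steps: z(n) = z(0)·6ⁿ = 7·6ⁿ.

z(n) = 7·6ⁿ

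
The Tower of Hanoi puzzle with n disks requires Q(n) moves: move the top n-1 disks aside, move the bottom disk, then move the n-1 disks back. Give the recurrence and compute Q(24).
Moving n disks = move the top n-1 disks aside (Q(n-1) moves) + move the largest disk (1 move) + move the n-1 disks back on top (Q(n-1) moves), so Q(n) = 2Q(n-1) + 1, with Q(1) = 1 (a single disk takes one move).
First terms: 1, 3, 7, 15, 31, 63, … — each is one less than a power of 2. Indeed Q(n) + 1 = 2(Q(n-1) + 1) with Q(1) + 1 = 2, so Q(n) + 1 = 2ⁿ and Q(n) = 2ⁿ - 1.
Hence Q(24) = 2^24 - 1 = 16777216 - 1 = 16777215.

Q(n) = 2Q(n-1) + 1, Q(1) = 1; Q(24) = 16777215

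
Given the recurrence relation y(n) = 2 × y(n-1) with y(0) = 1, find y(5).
Computing step by step:
y(0) = 1
y(1) = 2 × 1 = 2
y(2) = 2 × 2 = 4
y(3) = 2 × 4 = 8
y(4) = 2 × 8 = 16
y(5) = 2 × 16 = 32

32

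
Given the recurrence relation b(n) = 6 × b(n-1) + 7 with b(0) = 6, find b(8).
Computing step by step:
b(0) = 6
b(1) = 6 × 6 + 7 = 43
b(2) = 6 × 43 + 7 = 265
b(3) = 6 × 265 + 7 = 1597
b(4) = 6 × 1597 + 7 = 9589
b(5) = 6 × 9589 + 7 = 57541
b(6) = 6 × 57541 + 7 = 345253
b(7) = 6 × 345253 + 7 = 2071525
b(8) = 6 × 2071525 + 7 = 12429157

12429157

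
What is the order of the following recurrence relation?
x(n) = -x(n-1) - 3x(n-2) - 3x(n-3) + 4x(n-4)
The order is the largest lag k for which x(n-k) appears. Here the deepest term is x(n-4), so the order is 4.

Order 4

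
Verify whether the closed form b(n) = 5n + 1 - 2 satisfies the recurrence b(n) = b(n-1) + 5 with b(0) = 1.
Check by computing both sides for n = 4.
From the recurrence with b(0) = 1:
  b(0) = 1, b(1) = 6, b(2) = 11, b(3) = 16, b(4) = 21
  so the recurrence gives b(4) = 21.
From the proposed closed form b(n) = 5n + 1 - 2:
  b(4) = 19.
The recurrence gives 21 but the closed form gives 19, so the closed form does not satisfy the recurrence.

No, the closed form is incorrect.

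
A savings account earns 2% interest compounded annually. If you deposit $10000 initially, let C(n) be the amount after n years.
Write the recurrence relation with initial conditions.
Each year the balance grows by 2%, i.e. is multiplied by 1 + 2/100 = 1.02, so C(n) = 1.02 × C(n-1). The initial deposit gives C(0) = 10000.
Unrolling gives the closed form C(n) = 10000 × (1.02)ⁿ.

C(n) = 1.02 × C(n-1), C(0) = 10000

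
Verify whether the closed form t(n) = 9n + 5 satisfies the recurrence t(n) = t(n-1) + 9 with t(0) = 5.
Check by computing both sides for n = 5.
From the recurrence with t(0) = 5:
  t(0) = 5, t(1) = 14, t(2) = 23, t(3) = 32, t(4) = 41, t(5) = 50
  so the recurrence gives t(5) = 50.
From the proposed closed form t(n) = 9n + 5:
  t(5) = 50.
Both sides give 50 at n = 5, and the initial condition(s) match, so the closed form is consistent.

Yes, the closed form is correct.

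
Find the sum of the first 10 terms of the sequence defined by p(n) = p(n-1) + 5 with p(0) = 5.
Computing the sequence terms: 5, 10, 15, 20, 25, 30, 35, 40, 45, 50
Adding these values together:

275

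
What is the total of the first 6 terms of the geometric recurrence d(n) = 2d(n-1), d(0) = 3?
Computing the sequence terms: 3, 6, 12, 24, 48, 96
Adding these values together:

189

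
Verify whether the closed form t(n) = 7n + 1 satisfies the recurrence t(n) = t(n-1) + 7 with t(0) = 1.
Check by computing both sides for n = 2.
From the recurrence with t(0) = 1:
  t(0) = 1, t(1) = 8, t(2) = 15
  so the recurrence gives t(2) = 15.
From the proposed closed form t(n) = 7n + 1:
  t(2) = 15.
Both sides give 15 at n = 2, and the initial condition(s) match, so the closed form is consistent.

Yes, the closed form is correct.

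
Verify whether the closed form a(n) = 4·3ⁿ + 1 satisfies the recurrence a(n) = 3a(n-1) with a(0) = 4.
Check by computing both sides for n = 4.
From the recurrence with a(0) = 4:
  a(0) = 4, a(1) = 12, a(2) = 36, a(3) = 108, a(4) = 324
  so the recurrence gives a(4) = 324.
From the proposed closed form a(n) = 4·3ⁿ + 1:
  a(4) = 325.
The recurrence gives 324 but the closed form gives 325, so the closed form does not satisfy the recurrence.

No, the closed form is incorrect.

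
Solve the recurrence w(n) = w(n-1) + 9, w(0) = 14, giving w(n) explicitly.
Recurrence: w(n) = w(n-1) + 9, initial: w(0) = 14.
Each step adds 9, so w(n) = w(0) + 9n = 9n + 14.

w(n) = 9n + 14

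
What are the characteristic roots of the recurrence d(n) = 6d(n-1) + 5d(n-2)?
Substitute d(n) = rⁿ and divide through by rⁿ⁻²: r² - 6r - 5 = 0
Discriminant: 6² + 4·5 = 56, not a perfect square, so by the quadratic formula r = (6 ± √56)/2.
General solution: d(n) = A·r₁ⁿ + B·r₂ⁿ where r₁,r₂ = (6 ± √56)/2

Characteristic: r² - 6r - 5 = 0, Roots: r = (6 ± √56)/2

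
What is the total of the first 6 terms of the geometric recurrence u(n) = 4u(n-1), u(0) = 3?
Computing the sequence terms: 3, 12, 48, 192, 768, 3072
Adding these values together:

4095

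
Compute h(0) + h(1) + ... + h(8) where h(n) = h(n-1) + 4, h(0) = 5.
Computing the sequence terms: 5, 9, 13, 17, 21, 25, 29, 33, 37
Adding these values together:

189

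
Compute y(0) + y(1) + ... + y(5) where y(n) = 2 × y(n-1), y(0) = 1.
Computing the sequence terms: 1, 2, 4, 8, 16, 32
Adding these values together:

63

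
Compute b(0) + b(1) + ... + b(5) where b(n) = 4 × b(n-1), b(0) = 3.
Computing the sequence terms: 3, 12, 48, 192, 768, 3072
Adding these values together:

4095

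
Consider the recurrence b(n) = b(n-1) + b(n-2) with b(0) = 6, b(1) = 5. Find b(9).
Computing the sequence terms:
6, 5, 11, 16, 27, 43, 70, 113, 183, 296

296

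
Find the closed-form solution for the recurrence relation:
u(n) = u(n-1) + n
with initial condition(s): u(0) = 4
Recurrence: u(n) = u(n-1) + n, initial: u(0) = 4.
Telescoping: u(n) = u(0) + Σᵢ₌₁ⁿ i = 4 + n(n+1)/2.

u(n) = n(n+1)/2 + 4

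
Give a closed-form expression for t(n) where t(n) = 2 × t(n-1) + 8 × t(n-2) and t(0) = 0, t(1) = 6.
Recurrence: t(n) = 2 × t(n-1) + 8 × t(n-2), initial: t(0) = 0, t(1) = 6.
Characteristic equation: r² - 2r - 8 = 0, which factors as (r - 4)(r + 2) = 0, so r = 4, -2. General solution t(n) = A·4ⁿ + B·(-2)ⁿ. From t(0) = 0: A + B = 0. From t(1) = 6: 4A - 2B = 6. Solving gives A = 1, B = -1.

t(n) = 4ⁿ - (-2)ⁿ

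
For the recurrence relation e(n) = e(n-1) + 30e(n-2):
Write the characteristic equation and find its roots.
Substitute e(n) = rⁿ and divide through by rⁿ⁻²: r² - r - 30 = 0
Factor: (r - 6)(r + 5) = 0, so r = 6, -5.
General solution: e(n) = A·6ⁿ + B·(-5)ⁿ

Characteristic: r² - r - 30 = 0, Roots: r = 6, -5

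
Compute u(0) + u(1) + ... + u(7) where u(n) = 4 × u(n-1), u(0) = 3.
Computing the sequence terms: 3, 12, 48, 192, 768, 3072, 12288, 49152
Adding these values together:

65535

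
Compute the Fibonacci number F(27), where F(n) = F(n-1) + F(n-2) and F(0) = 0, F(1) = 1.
Computing the sequence terms:
0, 1, 1, 2, 3, 5, 8, 13, 21, 34, 55, 89, 144, 233, 377, 610, 987, 1597, 2584, 4181, 6765, 10946, 17711, 28657, 46368, 75025, 121393, 196418

196418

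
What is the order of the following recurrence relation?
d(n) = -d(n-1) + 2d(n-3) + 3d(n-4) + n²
The order is the largest lag k for which d(n-k) appears. Here the deepest term is d(n-4) (the n² term is non-homogeneous and does not affect the order), so the order is 4.

Order 4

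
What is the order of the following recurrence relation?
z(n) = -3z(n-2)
The order is the largest lag k for which z(n-k) appears. Here the deepest term is z(n-2), so the order is 2.

Order 2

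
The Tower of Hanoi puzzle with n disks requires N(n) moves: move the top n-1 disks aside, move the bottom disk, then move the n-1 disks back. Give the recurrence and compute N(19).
Moving n disks = move the top n-1 disks aside (N(n-1) moves) + move the largest disk (1 move) + move the n-1 disks back on top (N(n-1) moves), so N(n) = 2N(n-1) + 1, with N(1) = 1 (a single disk takes one move).
First terms: 1, 3, 7, 15, 31, 63, … — each is one less than a power of 2. Indeed N(n) + 1 = 2(N(n-1) + 1) with N(1) + 1 = 2, so N(n) + 1 = 2ⁿ and N(n) = 2ⁿ - 1.
Hence N(19) = 2^19 - 1 = 524288 - 1 = 524287.

N(n) = 2N(n-1) + 1, N(1) = 1; N(19) = 524287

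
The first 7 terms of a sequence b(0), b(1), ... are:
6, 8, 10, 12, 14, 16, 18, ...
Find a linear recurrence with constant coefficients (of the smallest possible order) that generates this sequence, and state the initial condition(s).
Look for the lowest-order linear relation among consecutive terms.
Observation: consecutive differences are constant (= 2).
Check at n=2: 1·8 + 2 = 10. ✓

b(n) = b(n-1) + 2, b(0) = 6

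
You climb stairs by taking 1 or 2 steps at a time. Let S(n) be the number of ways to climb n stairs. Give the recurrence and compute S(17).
Condition on the size of the last step (1 to 2): before it there were n-1, …, n-2 stairs climbed, and these cases are disjoint, so S(n) = S(n-1) + S(n-2) (Fibonacci-type sequence).
Initial conditions by direct count (compositions of i into parts ≤ 2): S(1) = 1; S(2) = 2.
Iterating the recurrence: S(3) = 3, S(4) = 5, S(5) = 8, S(6) = 13, S(7) = 21, S(8) = 34, S(9) = 55, S(10) = 89, S(11) = 144, S(12) = 233, S(13) = 377, S(14) = 610, S(15) = 987, S(16) = 1597, S(17) = 2584.

S(n) = S(n-1) + S(n-2), S(1) = 1, S(2) = 2; S(17) = 2584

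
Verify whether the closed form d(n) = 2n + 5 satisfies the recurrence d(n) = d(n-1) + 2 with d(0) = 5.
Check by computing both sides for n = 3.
From the recurrence with d(0) = 5:
  d(0) = 5, d(1) = 7, d(2) = 9, d(3) = 11
  so the recurrence gives d(3) = 11.
From the proposed closed form d(n) = 2n + 5:
  d(3) = 11.
Both sides give 11 at n = 3, and the initial condition(s) match, so the closed form is consistent.

Yes, the closed form is correct.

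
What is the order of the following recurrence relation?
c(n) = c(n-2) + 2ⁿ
The order is the largest lag k for which c(n-k) appears. Here the deepest term is c(n-2) (the 2ⁿ term is non-homogeneous and does not affect the order), so the order is 2.

Order 2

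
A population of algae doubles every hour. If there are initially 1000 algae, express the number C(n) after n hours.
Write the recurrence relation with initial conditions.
Each hour multiplies the count by 2, so the count after n hours depends only on the count after n-1 hours: C(n) = 2 × C(n-1). The starting count gives C(0) = 1000.
Unrolling n times gives the closed form C(n) = 1000 × 2ⁿ.

C(n) = 2 × C(n-1), C(0) = 1000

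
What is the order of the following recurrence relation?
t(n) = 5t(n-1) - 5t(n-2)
The order is the largest lag k for which t(n-k) appears. Here the deepest term is t(n-2), so the order is 2.

Order 2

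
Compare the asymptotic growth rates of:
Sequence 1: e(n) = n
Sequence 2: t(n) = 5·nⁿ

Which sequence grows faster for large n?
Comparing growth rates:
Growth-rate hierarchy: log n ≺ any polynomial ≺ any exponential cⁿ (c>1) ≺ n! ≺ nⁿ.
super-exponential nⁿ dominates polynomial degree 1 asymptotically.

t(n) grows faster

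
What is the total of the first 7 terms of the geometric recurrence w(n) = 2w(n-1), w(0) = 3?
Computing the sequence terms: 3, 6, 12, 24, 48, 96, 192
Adding these values together:

381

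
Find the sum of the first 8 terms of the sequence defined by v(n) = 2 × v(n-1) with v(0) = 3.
Computing the sequence terms: 3, 6, 12, 24, 48, 96, 192, 384
Adding these values together:

765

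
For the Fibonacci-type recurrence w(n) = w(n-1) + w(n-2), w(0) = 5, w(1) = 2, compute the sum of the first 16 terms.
Computing the sequence terms: 5, 2, 7, 9, 16, 25, 41, 66, 107, 173, 280, 453, 733, 1186, 1919, 3105
Adding these values together:

8127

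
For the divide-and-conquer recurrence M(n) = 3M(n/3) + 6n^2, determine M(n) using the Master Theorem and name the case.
Master Theorem template: M(n) = a·M(n/b) + f(n).
Here: a=3, b=3, f(n)=6n^2
Compute log_b(a) = log_3(3) = 1.
f(n) = 6n^2 = Ω(n^(1+ε)) with ε = 1, and the regularity condition holds (a·f(n/b) = (a/b^2)·f(n) with a/b^2 = 3^-1 < 1). Case 3: M(n) = Θ(f(n)) = Θ(n^2).

Case 3: M(n) = Θ(n^2)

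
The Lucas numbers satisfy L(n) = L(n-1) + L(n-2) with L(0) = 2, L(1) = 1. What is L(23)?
Computing the sequence terms:
2, 1, 3, 4, 7, 11, 18, 29, 47, 76, 123, 199, 322, 521, 843, 1364, 2207, 3571, 5778, 9349, 15127, 24476, 39603, 64079

64079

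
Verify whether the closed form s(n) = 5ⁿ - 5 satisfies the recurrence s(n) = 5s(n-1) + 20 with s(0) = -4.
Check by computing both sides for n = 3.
From the recurrence with s(0) = -4:
  s(0) = -4, s(1) = 0, s(2) = 20, s(3) = 120
  so the recurrence gives s(3) = 120.
From the proposed closed form s(n) = 5ⁿ - 5:
  s(3) = 120.
Both sides give 120 at n = 3, and the initial condition(s) match, so the closed form is consistent.

Yes, the closed form is correct.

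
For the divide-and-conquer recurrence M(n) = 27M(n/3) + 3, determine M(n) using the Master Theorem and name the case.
Master Theorem template: M(n) = a·M(n/b) + f(n).
Here: a=27, b=3, f(n)=3
Compute log_b(a) = log_3(27) = 3.
f(n) = 3 = O(n^(3-ε)) with ε = 3. Case 1: M(n) = Θ(n^log_b(a)) = Θ(n^3).

Case 1: M(n) = Θ(n^3)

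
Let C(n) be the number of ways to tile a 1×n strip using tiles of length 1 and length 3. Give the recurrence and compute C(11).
Condition on the last tile: it has length 1 (leaving a 1×(n-1) strip) or length 3 (leaving a 1×(n-3) strip), so C(n) = C(n-1) + C(n-3) (order-3 linear recurrence).
For 0 ≤ i < 3 only unit tiles fit, so C(i) = 1.
Iterating the recurrence: C(3) = 2, C(4) = 3, C(5) = 4, C(6) = 6, C(7) = 9, C(8) = 13, C(9) = 19, C(10) = 28, C(11) = 41.

C(n) = C(n-1) + C(n-3), with C(i) = 1 for 0 ≤ i < 3; C(11) = 41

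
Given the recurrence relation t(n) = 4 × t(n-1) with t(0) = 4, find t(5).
Computing step by step:
t(0) = 4
t(1) = 4 × 4 = 16
t(2) = 4 × 16 = 64
t(3) = 4 × 64 = 256
t(4) = 4 × 256 = 1024
t(5) = 4 × 1024 = 4096

4096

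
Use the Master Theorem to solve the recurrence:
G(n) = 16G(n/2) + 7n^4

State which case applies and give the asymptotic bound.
Master Theorem template: G(n) = a·G(n/b) + f(n).
Here: a=16, b=2, f(n)=7n^4
Compute log_b(a) = log_2(16) = 4.
f(n) = 7n^4 = Θ(n^4). Case 2: G(n) = Θ(n^4 log n).

Case 2: G(n) = Θ(n^4 log n)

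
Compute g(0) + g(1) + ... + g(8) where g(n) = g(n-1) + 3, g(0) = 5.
Computing the sequence terms: 5, 8, 11, 14, 17, 20, 23, 26, 29
Adding these values together:

153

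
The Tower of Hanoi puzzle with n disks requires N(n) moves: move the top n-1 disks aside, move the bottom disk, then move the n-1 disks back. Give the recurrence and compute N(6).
Moving n disks = move the top n-1 disks aside (N(n-1) moves) + move the largest disk (1 move) + move the n-1 disks back on top (N(n-1) moves), so N(n) = 2N(n-1) + 1, with N(1) = 1 (a single disk takes one move).
First terms: 1, 3, 7, 15, 31, 63, … — each is one less than a power of 2. Indeed N(n) + 1 = 2(N(n-1) + 1) with N(1) + 1 = 2, so N(n) + 1 = 2ⁿ and N(n) = 2ⁿ - 1.
Hence N(6) = 2^6 - 1 = 64 - 1 = 63.

N(n) = 2N(n-1) + 1, N(1) = 1; N(6) = 63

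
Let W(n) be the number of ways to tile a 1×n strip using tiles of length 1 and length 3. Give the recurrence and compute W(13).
Condition on the last tile: it has length 1 (leaving a 1×(n-1) strip) or length 3 (leaving a 1×(n-3) strip), so W(n) = W(n-1) + W(n-3) (order-3 linear recurrence).
For 0 ≤ i < 3 only unit tiles fit, so W(i) = 1.
Iterating the recurrence: W(3) = 2, W(4) = 3, W(5) = 4, W(6) = 6, W(7) = 9, W(8) = 13, W(9) = 19, W(10) = 28, W(11) = 41, W(12) = 60, W(13) = 88.

W(n) = W(n-1) + W(n-3), with W(i) = 1 for 0 ≤ i < 3; W(13) = 88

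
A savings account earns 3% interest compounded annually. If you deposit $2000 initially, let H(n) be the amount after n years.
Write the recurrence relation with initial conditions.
Each year the balance grows by 3%, i.e. is multiplied by 1 + 3/100 = 1.03, so H(n) = 1.03 × H(n-1). The initial deposit gives H(0) = 2000.
Unrolling gives the closed form H(n) = 2000 × (1.03)ⁿ.

H(n) = 1.03 × H(n-1), H(0) = 2000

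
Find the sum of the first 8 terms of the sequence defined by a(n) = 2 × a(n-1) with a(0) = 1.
Computing the sequence terms: 1, 2, 4, 8, 16, 32, 64, 128
Adding these values together:

255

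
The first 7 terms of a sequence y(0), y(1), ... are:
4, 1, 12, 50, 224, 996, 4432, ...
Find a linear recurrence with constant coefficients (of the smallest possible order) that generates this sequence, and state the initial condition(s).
Look for the lowest-order linear relation among consecutive terms.
Observation: y(n) - 4·y(n-1) - (2)·y(n-2) = 0 holds for the shown terms, and no order-1 relation y(n) = α·y(n-1) + β fits.
Check at n=3: 4·12 + (2)·1 = 50. ✓

y(n) = 4y(n-1) + 2y(n-2), y(0) = 4, y(1) = 1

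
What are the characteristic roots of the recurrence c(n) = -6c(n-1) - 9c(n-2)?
Substitute c(n) = rⁿ and divide through by rⁿ⁻²: r² + 6r + 9 = 0
Factor: (r + 3)² = 0, so r = -3 (double root).
General solution: c(n) = (A + Bn)·(-3)ⁿ

Characteristic: r² + 6r + 9 = 0, Roots: r = -3 (double root)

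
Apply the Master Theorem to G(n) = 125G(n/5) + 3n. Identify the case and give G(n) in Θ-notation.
Master Theorem template: G(n) = a·G(n/b) + f(n).
Here: a=125, b=5, f(n)=3n
Compute log_b(a) = log_5(125) = 3.
f(n) = 3n = O(n^(3-ε)) with ε = 2. Case 1: G(n) = Θ(n^log_b(a)) = Θ(n^3).

Case 1: G(n) = Θ(n^3)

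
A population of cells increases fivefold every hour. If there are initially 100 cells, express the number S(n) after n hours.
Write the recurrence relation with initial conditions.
Each hour multiplies the count by 5, so the count after n hours depends only on the count after n-1 hours: S(n) = 5 × S(n-1). The starting count gives S(0) = 100.
Unrolling n times gives the closed form S(n) = 100 × 5ⁿ.

S(n) = 5 × S(n-1), S(0) = 100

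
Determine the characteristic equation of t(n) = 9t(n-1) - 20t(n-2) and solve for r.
Substitute t(n) = rⁿ and divide through by rⁿ⁻²: r² - 9r + 20 = 0
Factor: (r - 4)(r - 5) = 0, so r = 4, 5.
General solution: t(n) = A·4ⁿ + B·5ⁿ

Characteristic: r² - 9r + 20 = 0, Roots: r = 4, 5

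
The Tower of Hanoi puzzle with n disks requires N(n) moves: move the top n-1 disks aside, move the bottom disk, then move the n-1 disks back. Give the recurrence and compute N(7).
Moving n disks = move the top n-1 disks aside (N(n-1) moves) + move the largest disk (1 move) + move the n-1 disks back on top (N(n-1) moves), so N(n) = 2N(n-1) + 1, with N(1) = 1 (a single disk takes one move).
First terms: 1, 3, 7, 15, 31, 63, … — each is one less than a power of 2. Indeed N(n) + 1 = 2(N(n-1) + 1) with N(1) + 1 = 2, so N(n) + 1 = 2ⁿ and N(n) = 2ⁿ - 1.
Hence N(7) = 2^7 - 1 = 128 - 1 = 127.

N(n) = 2N(n-1) + 1, N(1) = 1; N(7) = 127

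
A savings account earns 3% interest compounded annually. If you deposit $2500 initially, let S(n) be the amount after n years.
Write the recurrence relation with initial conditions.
Each year the balance grows by 3%, i.e. is multiplied by 1 + 3/100 = 1.03, so S(n) = 1.03 × S(n-1). The initial deposit gives S(0) = 2500.
Unrolling gives the closed form S(n) = 2500 × (1.03)ⁿ.

S(n) = 1.03 × S(n-1), S(0) = 2500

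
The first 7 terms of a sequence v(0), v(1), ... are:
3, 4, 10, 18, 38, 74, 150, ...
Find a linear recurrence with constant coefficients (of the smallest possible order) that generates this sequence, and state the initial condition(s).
Look for the lowest-order linear relation among consecutive terms.
Observation: v(n) - 1·v(n-1) - (2)·v(n-2) = 0 holds for the shown terms, and no order-1 relation v(n) = α·v(n-1) + β fits.
Check at n=3: 1·10 + (2)·4 = 18. ✓

v(n) = v(n-1) + 2v(n-2), v(0) = 3, v(1) = 4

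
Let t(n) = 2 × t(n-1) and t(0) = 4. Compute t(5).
Computing step by step:
t(0) = 4
t(1) = 2 × 4 = 8
t(2) = 2 × 8 = 16
t(3) = 2 × 16 = 32
t(4) = 2 × 32 = 64
t(5) = 2 × 64 = 128

128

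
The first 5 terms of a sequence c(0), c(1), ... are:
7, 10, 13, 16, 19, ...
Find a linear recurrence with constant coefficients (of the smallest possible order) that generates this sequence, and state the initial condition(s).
Look for the lowest-order linear relation among consecutive terms.
Observation: consecutive differences are constant (= 3).
Check at n=2: 1·10 + 3 = 13. ✓

c(n) = c(n-1) + 3, c(0) = 7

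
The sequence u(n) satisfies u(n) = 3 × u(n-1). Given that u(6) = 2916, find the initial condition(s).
In general u(n) = 3ⁿ · u(0). At n = 6: u(0) = u(6) / 3^6 = 2916 / 729 = 4.

u(0) = 4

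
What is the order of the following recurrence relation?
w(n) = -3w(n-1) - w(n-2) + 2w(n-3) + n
The order is the largest lag k for which w(n-k) appears. Here the deepest term is w(n-3) (the n term is non-homogeneous and does not affect the order), so the order is 3.

Order 3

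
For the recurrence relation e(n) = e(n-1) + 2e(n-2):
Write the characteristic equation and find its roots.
Substitute e(n) = rⁿ and divide through by rⁿ⁻²: r² - r - 2 = 0
Factor: (r + 1)(r - 2) = 0, so r = -1, 2.
General solution: e(n) = A·(-1)ⁿ + B·2ⁿ

Characteristic: r² - r - 2 = 0, Roots: r = -1, 2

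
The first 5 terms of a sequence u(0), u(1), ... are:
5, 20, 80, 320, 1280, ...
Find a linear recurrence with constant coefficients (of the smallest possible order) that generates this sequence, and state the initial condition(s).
Look for the lowest-order linear relation among consecutive terms.
Observation: each term is 4× the previous.
Check at n=2: 4·20 = 80. ✓

u(n) = 4 × u(n-1), u(0) = 5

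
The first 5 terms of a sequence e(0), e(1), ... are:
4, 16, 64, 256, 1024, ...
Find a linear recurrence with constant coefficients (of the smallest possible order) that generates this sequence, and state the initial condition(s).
Look for the lowest-order linear relation among consecutive terms.
Observation: each term is 4× the previous.
Check at n=2: 4·16 = 64. ✓

e(n) = 4 × e(n-1), e(0) = 4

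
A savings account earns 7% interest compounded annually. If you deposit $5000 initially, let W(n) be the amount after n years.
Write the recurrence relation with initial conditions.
Each year the balance grows by 7%, i.e. is multiplied by 1 + 7/100 = 1.07, so W(n) = 1.07 × W(n-1). The initial deposit gives W(0) = 5000.
Unrolling gives the closed form W(n) = 5000 × (1.07)ⁿ.

W(n) = 1.07 × W(n-1), W(0) = 5000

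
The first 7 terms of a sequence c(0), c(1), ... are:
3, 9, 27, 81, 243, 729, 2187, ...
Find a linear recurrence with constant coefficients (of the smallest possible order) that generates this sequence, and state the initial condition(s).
Look for the lowest-order linear relation among consecutive terms.
Observation: each term is 3× the previous.
Check at n=2: 3·9 = 27. ✓

c(n) = 3 × c(n-1), c(0) = 3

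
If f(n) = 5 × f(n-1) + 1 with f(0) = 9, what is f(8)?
Computing step by step:
f(0) = 9
f(1) = 5 × 9 + 1 = 46
f(2) = 5 × 46 + 1 = 231
f(3) = 5 × 231 + 1 = 1156
f(4) = 5 × 1156 + 1 = 5781
f(5) = 5 × 5781 + 1 = 28906
f(6) = 5 × 28906 + 1 = 144531
f(7) = 5 × 144531 + 1 = 722656
f(8) = 5 × 722656 + 1 = 3613281

3613281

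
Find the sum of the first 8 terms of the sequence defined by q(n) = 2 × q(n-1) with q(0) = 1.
Computing the sequence terms: 1, 2, 4, 8, 16, 32, 64, 128
Adding these values together:

255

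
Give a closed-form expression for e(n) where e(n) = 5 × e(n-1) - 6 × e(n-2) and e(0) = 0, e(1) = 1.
Recurrence: e(n) = 5 × e(n-1) - 6 × e(n-2), initial: e(0) = 0, e(1) = 1.
Characteristic equation: r² - 5r + 6 = 0, which factors as (r - 3)(r - 2) = 0, so r = 3, 2. General solution e(n) = A·3ⁿ + B·2ⁿ. From e(0) = 0: A + B = 0. From e(1) = 1: 3A + 2B = 1. Solving gives A = 1, B = -1.

e(n) = 3ⁿ - 2ⁿ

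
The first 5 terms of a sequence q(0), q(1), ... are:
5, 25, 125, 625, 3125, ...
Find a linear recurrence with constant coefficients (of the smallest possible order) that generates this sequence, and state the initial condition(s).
Look for the lowest-order linear relation among consecutive terms.
Observation: each term is 5× the previous.
Check at n=2: 5·25 = 125. ✓

q(n) = 5 × q(n-1), q(0) = 5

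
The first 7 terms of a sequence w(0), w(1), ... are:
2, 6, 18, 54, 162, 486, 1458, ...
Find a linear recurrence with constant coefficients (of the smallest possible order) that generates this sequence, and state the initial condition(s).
Look for the lowest-order linear relation among consecutive terms.
Observation: each term is 3× the previous.
Check at n=2: 3·6 = 18. ✓

w(n) = 3 × w(n-1), w(0) = 2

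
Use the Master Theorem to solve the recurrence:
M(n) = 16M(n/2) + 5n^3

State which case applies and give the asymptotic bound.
Master Theorem template: M(n) = a·M(n/b) + f(n).
Here: a=16, b=2, f(n)=5n^3
Compute log_b(a) = log_2(16) = 4.
f(n) = 5n^3 = O(n^(4-ε)) with ε = 1. Case 1: M(n) = Θ(n^log_b(a)) = Θ(n^4).

Case 1: M(n) = Θ(n^4)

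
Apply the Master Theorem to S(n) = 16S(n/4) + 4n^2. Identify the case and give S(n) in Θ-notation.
Master Theorem template: S(n) = a·S(n/b) + f(n).
Here: a=16, b=4, f(n)=4n^2
Compute log_b(a) = log_4(16) = 2.
f(n) = 4n^2 = Θ(n^2). Case 2: S(n) = Θ(n^2 log n).

Case 2: S(n) = Θ(n^2 log n)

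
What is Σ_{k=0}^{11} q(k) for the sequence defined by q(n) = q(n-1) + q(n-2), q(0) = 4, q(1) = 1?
Computing the sequence terms: 4, 1, 5, 6, 11, 17, 28, 45, 73, 118, 191, 309
Adding these values together:

808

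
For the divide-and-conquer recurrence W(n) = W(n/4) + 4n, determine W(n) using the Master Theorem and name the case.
Master Theorem template: W(n) = a·W(n/b) + f(n).
Here: a=1, b=4, f(n)=4n
Compute log_b(a) = log_4(1) = 0.
f(n) = 4n = Ω(n^(0+ε)) with ε = 1, and the regularity condition holds (a·f(n/b) = (a/b^1)·f(n) with a/b^1 = 4^-1 < 1). Case 3: W(n) = Θ(f(n)) = Θ(n).

Case 3: W(n) = Θ(n)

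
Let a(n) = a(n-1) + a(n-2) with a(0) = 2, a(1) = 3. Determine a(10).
Computing the sequence terms:
2, 3, 5, 8, 13, 21, 34, 55, 89, 144, 233

233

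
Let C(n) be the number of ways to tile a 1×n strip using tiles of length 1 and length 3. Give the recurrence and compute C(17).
Condition on the last tile: it has length 1 (leaving a 1×(n-1) strip) or length 3 (leaving a 1×(n-3) strip), so C(n) = C(n-1) + C(n-3) (order-3 linear recurrence).
For 0 ≤ i < 3 only unit tiles fit, so C(i) = 1.
Iterating the recurrence: C(3) = 2, C(4) = 3, C(5) = 4, C(6) = 6, C(7) = 9, C(8) = 13, C(9) = 19, C(10) = 28, C(11) = 41, C(12) = 60, C(13) = 88, C(14) = 129, C(15) = 189, C(16) = 277, C(17) = 406.

C(n) = C(n-1) + C(n-3), with C(i) = 1 for 0 ≤ i < 3; C(17) = 406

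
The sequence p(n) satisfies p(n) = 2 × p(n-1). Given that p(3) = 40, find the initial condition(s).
In general p(n) = 2ⁿ · p(0). At n = 3: p(0) = p(3) / 2^3 = 40 / 8 = 5.

p(0) = 5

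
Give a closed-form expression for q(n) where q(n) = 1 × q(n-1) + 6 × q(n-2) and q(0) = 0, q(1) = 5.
Recurrence: q(n) = 1 × q(n-1) + 6 × q(n-2), initial: q(0) = 0, q(1) = 5.
Characteristic equation: r² - 1r - 6 = 0, which factors as (r - 3)(r + 2) = 0, so r = 3, -2. General solution q(n) = A·3ⁿ + B·(-2)ⁿ. From q(0) = 0: A + B = 0. From q(1) = 5: 3A - 2B = 5. Solving gives A = 1, B = -1.

q(n) = 3ⁿ - (-2)ⁿ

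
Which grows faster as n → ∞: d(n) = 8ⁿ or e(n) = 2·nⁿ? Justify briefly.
Comparing growth rates:
Growth-rate hierarchy: log n ≺ any polynomial ≺ any exponential cⁿ (c>1) ≺ n! ≺ nⁿ.
super-exponential nⁿ dominates exponential base 8 asymptotically.

e(n) grows faster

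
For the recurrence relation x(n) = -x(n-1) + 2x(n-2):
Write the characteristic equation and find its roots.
Substitute x(n) = rⁿ and divide through by rⁿ⁻²: r² + r - 2 = 0
Factor: (r - 1)(r + 2) = 0, so r = 1, -2.
General solution: x(n) = A·1ⁿ + B·(-2)ⁿ

Characteristic: r² + r - 2 = 0, Roots: r = 1, -2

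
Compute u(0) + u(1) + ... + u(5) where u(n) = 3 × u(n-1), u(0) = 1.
Computing the sequence terms: 1, 3, 9, 27, 81, 243
Adding these values together:

364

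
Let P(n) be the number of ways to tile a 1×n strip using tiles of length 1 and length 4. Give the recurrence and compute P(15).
Condition on the last tile: it has length 1 (leaving a 1×(n-1) strip) or length 4 (leaving a 1×(n-4) strip), so P(n) = P(n-1) + P(n-4) (order-4 linear recurrence).
For 0 ≤ i < 4 only unit tiles fit, so P(i) = 1.
Iterating the recurrence: P(4) = 2, P(5) = 3, P(6) = 4, P(7) = 5, P(8) = 7, P(9) = 10, P(10) = 14, P(11) = 19, P(12) = 26, P(13) = 36, P(14) = 50, P(15) = 69.

P(n) = P(n-1) + P(n-4), with P(i) = 1 for 0 ≤ i < 4; P(15) = 69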